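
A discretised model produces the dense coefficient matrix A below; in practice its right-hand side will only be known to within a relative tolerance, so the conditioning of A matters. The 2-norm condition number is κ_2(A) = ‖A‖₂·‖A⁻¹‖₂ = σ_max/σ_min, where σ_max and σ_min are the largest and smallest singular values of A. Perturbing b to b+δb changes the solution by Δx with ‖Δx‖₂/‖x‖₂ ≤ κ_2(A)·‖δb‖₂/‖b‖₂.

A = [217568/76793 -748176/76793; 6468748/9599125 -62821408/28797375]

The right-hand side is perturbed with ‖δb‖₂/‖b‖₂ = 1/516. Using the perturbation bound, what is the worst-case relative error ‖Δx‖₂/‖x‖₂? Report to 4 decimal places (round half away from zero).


0.5445

form AᵀA = [464882282384/54814515625 -4780873761664/164443546875; -4780873761664/164443546875 49175377548544/493330640625] with trace 85374908944/789329025 and determinant 116985856/789329025
eigenvalues of AᵀA: λ = (tr ± √(tr²−4·det))/2 = 2704/25, 43264/31573161
κ = σ_max/σ_min = (52/5)/(208/5619) = 280.9500
bound on ‖Δx‖/‖x‖: κ·ε = 280.9500·1/516 = 0.5445


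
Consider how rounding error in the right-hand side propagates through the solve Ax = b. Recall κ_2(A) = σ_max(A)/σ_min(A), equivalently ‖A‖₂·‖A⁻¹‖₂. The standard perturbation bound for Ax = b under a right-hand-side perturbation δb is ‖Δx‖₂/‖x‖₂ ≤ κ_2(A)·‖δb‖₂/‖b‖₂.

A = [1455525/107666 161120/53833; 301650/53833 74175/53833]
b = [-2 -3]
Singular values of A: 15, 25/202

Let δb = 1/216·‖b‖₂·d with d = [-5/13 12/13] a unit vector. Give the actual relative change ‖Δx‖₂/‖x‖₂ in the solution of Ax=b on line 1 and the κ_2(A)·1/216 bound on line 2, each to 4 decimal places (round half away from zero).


largest singular value 15, smallest 25/202
κ_2(A) = 15 / (25/202) = 121.2000
bound on ‖Δx‖/‖x‖: κ·ε = 121.2000·1/216 = 0.5611
solve Ax = b  →  x = [3.3522 -15.8098]
‖b‖ = 3.6056, ‖x‖ = 16.1612
Δx = A⁻¹·δb where δb = 1/216·3.6056·d; ‖Δx‖ = 0.1349
realised ‖Δx‖/‖x‖ = 0.0083
so the bound overstates the realised error by a factor of ≈ 67.2348 (computed from the unrounded values)

0.0083
0.5611


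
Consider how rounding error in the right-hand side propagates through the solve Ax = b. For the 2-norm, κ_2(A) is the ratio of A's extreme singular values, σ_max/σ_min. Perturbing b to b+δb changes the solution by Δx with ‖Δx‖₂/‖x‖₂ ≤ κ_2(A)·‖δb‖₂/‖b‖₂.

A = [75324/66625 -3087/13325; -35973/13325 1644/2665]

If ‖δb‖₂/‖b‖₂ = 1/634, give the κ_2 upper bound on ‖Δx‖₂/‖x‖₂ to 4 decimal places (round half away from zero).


0.1972

form AᵀA = [225000729/26265625 -10124352/5253125; -10124352/5253125 456201/1050625] with trace 140634/15625 and determinant 81/15625
λ_max, λ_min = (140634/15625 ± √19772859456/244140625)/2 = 9, 9/15625
κ = σ_max/σ_min = 3/(3/125) = 125.0000
κ_2(A)·‖δb‖/‖b‖ = 0.1972


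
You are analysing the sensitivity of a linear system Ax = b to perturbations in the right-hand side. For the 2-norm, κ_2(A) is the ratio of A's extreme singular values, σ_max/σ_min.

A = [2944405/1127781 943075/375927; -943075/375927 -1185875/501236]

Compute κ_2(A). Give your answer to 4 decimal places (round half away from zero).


M = AᵀA = [19826438650/1512354321 25175387125/2016472428; 25175387125/2016472428 31970205625/2688629904]. tr(M)=719328025/28772496, det(M)=390625/28772496
λ_max, λ_min = (719328025/28772496 ± √517387850525400625/827856526070016)/2 = 25, 15625/28772496
κ = σ_max/σ_min = 5/(125/5364) = 214.5600

214.5600


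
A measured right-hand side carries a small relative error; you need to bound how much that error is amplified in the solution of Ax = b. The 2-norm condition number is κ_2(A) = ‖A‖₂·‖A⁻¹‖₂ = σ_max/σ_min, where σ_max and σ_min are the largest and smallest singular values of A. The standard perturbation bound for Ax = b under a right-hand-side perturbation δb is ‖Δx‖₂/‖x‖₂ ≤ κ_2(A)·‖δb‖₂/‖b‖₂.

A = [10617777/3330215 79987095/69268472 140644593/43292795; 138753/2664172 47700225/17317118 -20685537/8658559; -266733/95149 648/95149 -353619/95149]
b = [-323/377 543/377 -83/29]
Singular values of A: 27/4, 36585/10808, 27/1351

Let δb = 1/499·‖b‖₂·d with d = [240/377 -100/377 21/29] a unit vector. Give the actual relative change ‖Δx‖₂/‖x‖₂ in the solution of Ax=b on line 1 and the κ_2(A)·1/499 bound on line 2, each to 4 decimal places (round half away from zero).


0.0022
0.6769

largest singular value 27/4, smallest 27/1351
condition number: (27/4) ÷ (27/1351) = 337.7500
bound on ‖Δx‖/‖x‖: κ·ε = 337.7500·1/499 = 0.6769
solve Ax = b  →  x = [106.1609 -70.3799 -79.4355]
‖b‖₂ = 3.3166 and ‖x‖₂ = 150.1115
with δb = [0.0042 -0.0018 0.0048], A·Δx = δb → ‖Δx‖ = 0.3326
realised ‖Δx‖/‖x‖ = 0.0022
realised/bound (from unrounded values) ≈ 0.0033


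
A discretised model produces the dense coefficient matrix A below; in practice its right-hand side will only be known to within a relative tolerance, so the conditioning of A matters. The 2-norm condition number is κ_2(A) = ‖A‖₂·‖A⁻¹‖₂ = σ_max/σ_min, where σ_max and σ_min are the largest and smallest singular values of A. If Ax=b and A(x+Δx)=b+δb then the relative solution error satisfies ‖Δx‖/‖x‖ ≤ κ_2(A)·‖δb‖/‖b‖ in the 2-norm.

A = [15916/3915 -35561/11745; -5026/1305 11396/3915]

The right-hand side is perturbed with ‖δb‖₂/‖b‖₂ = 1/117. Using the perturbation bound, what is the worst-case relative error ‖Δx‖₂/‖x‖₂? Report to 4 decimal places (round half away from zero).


form AᵀA = [114308/3645 -257188/10935; -257188/10935 578693/32805] with trace 321493/6561 and determinant 196/6561
char-poly roots: 49 and 4/6561
so κ_2 = √(49 / (4/6561)) = 283.5000
perturbation bound = 283.5000·1/117 = 2.4231

2.4231


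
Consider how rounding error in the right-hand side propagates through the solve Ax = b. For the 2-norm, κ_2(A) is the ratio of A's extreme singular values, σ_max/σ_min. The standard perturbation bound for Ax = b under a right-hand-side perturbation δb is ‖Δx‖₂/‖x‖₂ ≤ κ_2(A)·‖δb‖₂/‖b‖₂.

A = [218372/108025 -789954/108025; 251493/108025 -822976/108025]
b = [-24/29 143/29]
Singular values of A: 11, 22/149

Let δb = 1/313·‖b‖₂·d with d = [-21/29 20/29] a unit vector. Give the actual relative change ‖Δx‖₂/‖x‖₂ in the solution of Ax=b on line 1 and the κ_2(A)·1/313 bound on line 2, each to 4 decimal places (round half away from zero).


0.0040
0.2380

σ_max = 11, σ_min = 22/149
κ = σ_max/σ_min = 11/(22/149) = 74.5000
bound on ‖Δx‖/‖x‖: κ·ε = 74.5000·1/313 = 0.2380
solve Ax = b  →  x = [26.0836 7.3236]
‖b‖₂ = 5.0000 and ‖x‖₂ = 27.0923
δb = ε·‖b‖·d = [-0.0116 0.0110]; solving A·Δx = δb gives ‖Δx‖ = 0.1082
realised ‖Δx‖/‖x‖ = 0.0040
so the bound overstates the realised error by a factor of ≈ 59.6030 (computed from the unrounded values)


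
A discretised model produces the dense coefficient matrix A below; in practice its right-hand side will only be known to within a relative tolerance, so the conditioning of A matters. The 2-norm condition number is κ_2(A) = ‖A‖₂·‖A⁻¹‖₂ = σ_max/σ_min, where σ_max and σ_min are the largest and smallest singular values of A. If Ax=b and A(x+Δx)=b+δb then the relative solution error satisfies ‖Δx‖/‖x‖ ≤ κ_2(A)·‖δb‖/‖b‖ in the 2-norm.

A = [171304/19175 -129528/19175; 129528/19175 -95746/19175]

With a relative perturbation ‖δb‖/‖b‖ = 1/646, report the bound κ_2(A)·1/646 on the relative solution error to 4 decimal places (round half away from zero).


0.2968

AᵀA = [1844902528/14707225 -1383618096/14707225; -1383618096/14707225 1037791972/14707225]; tr = 115307780/588289, det = 614656/588289
λ_max, λ_min = (115307780/588289 ± √13294437747074064/346083947521)/2 = 196, 3136/588289
σ_max=√196=14, σ_min=√(3136/588289)=(56/767) → κ = 191.7500
worst-case relative error ≤ 191.7500 × 1/646 = 0.2968


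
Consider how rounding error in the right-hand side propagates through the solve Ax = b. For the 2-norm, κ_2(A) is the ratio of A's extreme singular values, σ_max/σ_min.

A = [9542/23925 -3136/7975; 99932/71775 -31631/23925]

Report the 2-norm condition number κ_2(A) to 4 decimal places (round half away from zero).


AᵀA = [17289364/8242641 -5488420/2747547; -5488420/2747547 1742449/915849]; tr = 39205/9801, det = 4/9801
λ_max, λ_min = (39205/9801 ± √1536875209/96059601)/2 = 4, 1/9801
κ = σ_max/σ_min = 2/(1/99) = 198.0000

198.0000


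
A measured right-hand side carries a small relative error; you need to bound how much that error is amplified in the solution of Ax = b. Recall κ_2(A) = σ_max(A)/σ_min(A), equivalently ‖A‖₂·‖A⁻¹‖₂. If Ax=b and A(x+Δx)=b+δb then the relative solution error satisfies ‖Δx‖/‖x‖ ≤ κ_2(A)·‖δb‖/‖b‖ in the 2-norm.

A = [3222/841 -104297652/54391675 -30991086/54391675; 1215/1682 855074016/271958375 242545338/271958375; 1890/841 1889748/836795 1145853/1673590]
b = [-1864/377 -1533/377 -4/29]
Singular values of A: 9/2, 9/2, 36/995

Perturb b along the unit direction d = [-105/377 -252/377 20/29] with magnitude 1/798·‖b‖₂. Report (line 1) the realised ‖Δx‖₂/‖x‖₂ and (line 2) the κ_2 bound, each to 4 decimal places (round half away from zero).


0.0020
0.1559

σ_max = 9/2, σ_min = 36/995
condition number: (9/2) ÷ (36/995) = 124.3750
κ_2(A)·‖δb‖/‖b‖ = 0.1559
solve Ax = b  →  x = [-1.0958 -31.1321 106.0818]
2-norm of b is 6.4031; of x, 110.5611
δb = ε·‖b‖·d = [-0.0022 -0.0054 0.0055]; solving A·Δx = δb gives ‖Δx‖ = 0.2218
relative error = 0.0020
so the bound overstates the realised error by a factor of ≈ 77.7004 (computed from the unrounded values)


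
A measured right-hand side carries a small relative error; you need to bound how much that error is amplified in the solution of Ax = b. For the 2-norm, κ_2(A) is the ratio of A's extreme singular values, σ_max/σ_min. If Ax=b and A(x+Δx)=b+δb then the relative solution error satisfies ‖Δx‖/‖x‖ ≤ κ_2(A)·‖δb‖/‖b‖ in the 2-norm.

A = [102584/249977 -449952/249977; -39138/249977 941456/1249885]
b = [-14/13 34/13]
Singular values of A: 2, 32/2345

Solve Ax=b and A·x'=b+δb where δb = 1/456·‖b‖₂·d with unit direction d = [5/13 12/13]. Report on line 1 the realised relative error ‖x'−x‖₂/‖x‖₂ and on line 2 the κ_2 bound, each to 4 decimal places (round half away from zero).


largest singular value 2, smallest 32/2345
κ_2(A) = 2 / (32/2345) = 146.5625
κ_2(A)·‖δb‖/‖b‖ = 0.3214
solve Ax = b  →  x = [142.7683 33.1479]
‖b‖₂ = 2.8284 and ‖x‖₂ = 146.5659
Δx = A⁻¹·δb where δb = 1/456·2.8284·d; ‖Δx‖ = 0.4545
dividing the unrounded norms, ‖Δx‖/‖x‖ = 0.0031
realised/bound (from unrounded values) ≈ 0.0096

0.0031
0.3214


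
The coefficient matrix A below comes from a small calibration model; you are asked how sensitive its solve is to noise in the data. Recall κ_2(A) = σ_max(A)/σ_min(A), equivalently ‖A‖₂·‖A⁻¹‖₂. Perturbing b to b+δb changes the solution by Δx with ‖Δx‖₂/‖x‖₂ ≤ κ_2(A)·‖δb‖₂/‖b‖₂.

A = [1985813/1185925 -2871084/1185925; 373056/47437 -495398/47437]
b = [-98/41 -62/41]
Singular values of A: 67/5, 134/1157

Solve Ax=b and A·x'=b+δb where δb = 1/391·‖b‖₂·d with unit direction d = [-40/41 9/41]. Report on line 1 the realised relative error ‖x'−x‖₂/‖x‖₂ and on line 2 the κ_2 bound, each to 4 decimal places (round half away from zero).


largest singular value 67/5, smallest 134/1157
κ = σ_max/σ_min = (67/5)/(134/1157) = 115.7000
perturbation bound = 115.7000·1/391 = 0.2959
solve Ax = b  →  x = [13.7254 10.4806]
‖b‖ = 2.8284, ‖x‖ = 17.2693
re-solving with b+δb shifts x by Δx of norm 0.0625
realised ‖Δx‖/‖x‖ = 0.0036
so the bound overstates the realised error by a factor of ≈ 81.8153 (computed from the unrounded values)

0.0036
0.2959


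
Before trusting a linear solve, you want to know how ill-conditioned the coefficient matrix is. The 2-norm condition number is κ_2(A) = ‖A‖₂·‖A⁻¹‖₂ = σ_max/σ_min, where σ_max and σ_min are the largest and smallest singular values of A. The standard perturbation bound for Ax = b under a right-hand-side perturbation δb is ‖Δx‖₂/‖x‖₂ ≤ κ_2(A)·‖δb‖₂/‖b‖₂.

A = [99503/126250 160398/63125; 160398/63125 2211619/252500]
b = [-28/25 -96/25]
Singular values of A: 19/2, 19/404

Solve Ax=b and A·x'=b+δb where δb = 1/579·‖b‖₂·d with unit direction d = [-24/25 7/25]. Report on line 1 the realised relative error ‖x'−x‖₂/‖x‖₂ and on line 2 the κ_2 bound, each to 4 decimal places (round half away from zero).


largest singular value 19/2, smallest 19/404
κ_2(A) = (19/2) / (19/404) = 202.0000
κ_2(A)·‖δb‖/‖b‖ = 0.3489
solve Ax = b  →  x = [-0.1179 -0.4042]
2-norm of b is 4.0000; of x, 0.4211
Δx = A⁻¹·δb where δb = 1/579·4.0000·d; ‖Δx‖ = 0.1469
relative error = 0.3489
realised/bound = 1 exactly: the bound is attained for this b and d

0.3489
0.3489


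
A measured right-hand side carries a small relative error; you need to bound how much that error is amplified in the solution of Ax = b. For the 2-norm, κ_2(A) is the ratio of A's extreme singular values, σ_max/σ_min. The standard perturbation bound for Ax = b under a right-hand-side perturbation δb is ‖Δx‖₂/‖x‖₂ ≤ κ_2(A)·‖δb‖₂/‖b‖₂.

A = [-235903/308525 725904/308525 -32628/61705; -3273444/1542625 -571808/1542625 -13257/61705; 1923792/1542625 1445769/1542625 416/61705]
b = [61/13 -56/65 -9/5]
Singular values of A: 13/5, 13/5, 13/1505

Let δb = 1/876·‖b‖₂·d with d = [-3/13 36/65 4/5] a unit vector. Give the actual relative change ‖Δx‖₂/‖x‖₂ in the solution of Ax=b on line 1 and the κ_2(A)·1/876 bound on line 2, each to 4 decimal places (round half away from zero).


from the listed singular values, σ₁ = 13/5, σ_n = 13/1505
κ_2(A) = (13/5) / (13/1505) = 301.0000
κ_2(A)·‖δb‖/‖b‖ = 0.3436
solve Ax = b  →  x = [45.1501 -59.5591 -339.1745]
2-norm of b is 5.0990; of x, 347.3113
with δb = [-0.0013 0.0032 0.0047], A·Δx = δb → ‖Δx‖ = 0.6739
realised ‖Δx‖/‖x‖ = 0.0019
realised/bound (from unrounded values) ≈ 0.0056

0.0019
0.3436


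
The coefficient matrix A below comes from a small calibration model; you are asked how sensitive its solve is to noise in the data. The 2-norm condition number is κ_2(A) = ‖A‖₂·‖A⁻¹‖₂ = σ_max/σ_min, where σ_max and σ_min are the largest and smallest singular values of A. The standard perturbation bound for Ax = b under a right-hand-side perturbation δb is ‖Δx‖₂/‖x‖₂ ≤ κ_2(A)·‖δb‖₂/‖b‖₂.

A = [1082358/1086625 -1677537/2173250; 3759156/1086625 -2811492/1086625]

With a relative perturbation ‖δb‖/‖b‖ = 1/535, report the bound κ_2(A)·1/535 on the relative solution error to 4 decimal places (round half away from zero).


0.4062

M = AᵀA = [24484404276/1889206225 -18362695707/1889206225; -18362695707/1889206225 55091327121/7556824900]. tr(M)=6121157769/302272996, det(M)=656100/75568249
solving λ² − 6121157769/302272996·λ + 656100/75568249 = 0 gives λ = 81/4, 32400/75568249
so κ_2 = √((81/4) / (32400/75568249)) = 217.3250
worst-case relative error ≤ 217.3250 × 1/535 = 0.4062


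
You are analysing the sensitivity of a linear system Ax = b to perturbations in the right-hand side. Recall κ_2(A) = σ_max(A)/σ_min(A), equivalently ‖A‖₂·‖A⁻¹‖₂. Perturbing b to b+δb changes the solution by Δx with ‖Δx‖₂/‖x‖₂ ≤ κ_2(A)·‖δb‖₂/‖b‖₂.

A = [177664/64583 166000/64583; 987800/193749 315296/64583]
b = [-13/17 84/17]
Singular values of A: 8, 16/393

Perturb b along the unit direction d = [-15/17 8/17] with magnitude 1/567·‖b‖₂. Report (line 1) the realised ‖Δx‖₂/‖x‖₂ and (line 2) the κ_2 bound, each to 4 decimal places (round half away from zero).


from the listed singular values, σ₁ = 8, σ_n = 16/393
κ_2(A) = 8 / (16/393) = 196.5000
bound on ‖Δx‖/‖x‖: κ·ε = 196.5000·1/567 = 0.3466
solve Ax = b  →  x = [-50.4569 53.7047]
‖b‖ = 5.0000, ‖x‖ = 73.6892
δb = ε·‖b‖·d = [-0.0078 0.0041]; solving A·Δx = δb gives ‖Δx‖ = 0.2166
realised ‖Δx‖/‖x‖ = 0.0029
so the bound overstates the realised error by a factor of ≈ 117.9027 (computed from the unrounded values)

0.0029
0.3466


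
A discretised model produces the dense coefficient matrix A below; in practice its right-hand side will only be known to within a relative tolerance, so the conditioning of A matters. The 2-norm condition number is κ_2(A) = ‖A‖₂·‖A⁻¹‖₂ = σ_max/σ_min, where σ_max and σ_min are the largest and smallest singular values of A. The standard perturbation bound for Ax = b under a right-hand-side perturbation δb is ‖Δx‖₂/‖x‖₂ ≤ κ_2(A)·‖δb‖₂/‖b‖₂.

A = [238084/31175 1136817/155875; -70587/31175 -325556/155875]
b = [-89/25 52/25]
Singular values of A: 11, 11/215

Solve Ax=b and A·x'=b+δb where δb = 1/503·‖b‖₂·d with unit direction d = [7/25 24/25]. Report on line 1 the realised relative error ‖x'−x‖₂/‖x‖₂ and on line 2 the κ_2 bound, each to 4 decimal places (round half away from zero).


largest singular value 11, smallest 11/215
κ_2(A) = 11 / (11/215) = 215.0000
perturbation bound = 215.0000·1/503 = 0.4274
solve Ax = b  →  x = [-13.7429 13.9028]
‖b‖ = 4.1231, ‖x‖ = 19.5488
with δb = [0.0023 0.0079], A·Δx = δb → ‖Δx‖ = 0.1602
relative error = 0.0082
tightness: 0.0082 against a bound of 0.4274 (unrounded ratio ≈ 0.0192)

0.0082
0.4274


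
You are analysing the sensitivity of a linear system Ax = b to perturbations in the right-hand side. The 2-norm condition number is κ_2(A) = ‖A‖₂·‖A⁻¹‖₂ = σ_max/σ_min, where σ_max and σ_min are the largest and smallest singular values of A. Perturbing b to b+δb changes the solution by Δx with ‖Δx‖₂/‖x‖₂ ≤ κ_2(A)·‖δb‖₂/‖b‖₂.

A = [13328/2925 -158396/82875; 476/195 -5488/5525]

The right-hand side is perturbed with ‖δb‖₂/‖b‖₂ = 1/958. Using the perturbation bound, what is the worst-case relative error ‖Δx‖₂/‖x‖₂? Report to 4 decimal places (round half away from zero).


0.2349

AᵀA = [228615184/8555625 -158756864/14259375; -158756864/14259375 110262544/23765625]; tr = 39690784/1265625, det = 614656/31640625
eigenvalues of AᵀA: λ = (tr ± √(tr²−4·det))/2 = 784/25, 784/1265625
κ_2(A) = √(λ_max/λ_min) = √((784/25) / (784/1265625)) = 225.0000
κ_2(A)·‖δb‖/‖b‖ = 0.2349


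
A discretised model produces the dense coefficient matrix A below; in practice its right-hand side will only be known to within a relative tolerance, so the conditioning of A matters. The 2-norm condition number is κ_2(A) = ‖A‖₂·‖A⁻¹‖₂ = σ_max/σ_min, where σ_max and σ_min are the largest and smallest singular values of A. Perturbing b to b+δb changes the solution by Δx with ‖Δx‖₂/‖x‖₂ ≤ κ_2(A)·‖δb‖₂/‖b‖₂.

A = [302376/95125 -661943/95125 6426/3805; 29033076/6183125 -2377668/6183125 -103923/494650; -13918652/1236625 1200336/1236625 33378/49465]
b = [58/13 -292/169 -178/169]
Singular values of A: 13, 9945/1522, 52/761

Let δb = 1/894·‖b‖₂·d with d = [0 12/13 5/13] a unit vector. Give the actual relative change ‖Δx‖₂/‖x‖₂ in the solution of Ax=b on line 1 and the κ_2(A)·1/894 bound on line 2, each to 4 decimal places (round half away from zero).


0.0027
0.2128

from the listed singular values, σ₁ = 13, σ_n = 52/761
κ_2(A) = 13 / (52/761) = 190.2500
perturbation bound = 190.2500·1/894 = 0.2128
solve Ax = b  →  x = [-2.3116 -8.4748 -27.9271]
‖b‖ = 4.8990, ‖x‖ = 29.2760
re-solving with b+δb shifts x by Δx of norm 0.0802
dividing the unrounded norms, ‖Δx‖/‖x‖ = 0.0027
so the bound overstates the realised error by a factor of ≈ 77.6873 (computed from the unrounded values)


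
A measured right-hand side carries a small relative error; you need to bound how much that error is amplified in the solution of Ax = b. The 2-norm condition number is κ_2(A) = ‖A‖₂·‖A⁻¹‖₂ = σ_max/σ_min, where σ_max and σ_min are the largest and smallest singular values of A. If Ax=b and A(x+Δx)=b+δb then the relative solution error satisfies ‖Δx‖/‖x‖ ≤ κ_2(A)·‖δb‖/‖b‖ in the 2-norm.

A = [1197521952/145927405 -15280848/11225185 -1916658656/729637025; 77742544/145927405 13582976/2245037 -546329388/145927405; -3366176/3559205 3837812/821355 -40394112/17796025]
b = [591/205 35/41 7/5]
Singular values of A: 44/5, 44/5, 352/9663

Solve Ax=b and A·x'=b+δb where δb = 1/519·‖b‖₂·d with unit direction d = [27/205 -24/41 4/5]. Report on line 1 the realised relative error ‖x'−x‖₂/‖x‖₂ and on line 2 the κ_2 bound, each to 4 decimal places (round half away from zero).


σ_max = 44/5, σ_min = 352/9663
κ = σ_max/σ_min = (44/5)/(352/9663) = 241.5750
κ_2(A)·‖δb‖/‖b‖ = 0.4655
solve Ax = b  →  x = [9.6103 13.0187 22.1784]
2-norm of b is 3.3166; of x, 27.4541
Δx = A⁻¹·δb where δb = 1/519·3.3166·d; ‖Δx‖ = 0.1754
relative error = 0.0064
so the bound overstates the realised error by a factor of ≈ 72.8438 (computed from the unrounded values)

0.0064
0.4655


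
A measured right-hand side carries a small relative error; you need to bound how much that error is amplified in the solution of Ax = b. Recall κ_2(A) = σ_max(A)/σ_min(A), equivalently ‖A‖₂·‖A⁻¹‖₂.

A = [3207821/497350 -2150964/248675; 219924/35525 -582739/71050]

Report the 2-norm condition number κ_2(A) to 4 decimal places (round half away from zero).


form AᵀA = [23507684257/294122500 -7835709744/73530625; -7835709744/73530625 41791006993/294122500] with trace 52238953/235298 and determinant 492884401/1176490000
char-poly roots: 22201/100 and 22201/11764900
κ_2(A) = √(λ_max/λ_min) = √((22201/100) / (22201/11764900)) = 343.0000

343.0000


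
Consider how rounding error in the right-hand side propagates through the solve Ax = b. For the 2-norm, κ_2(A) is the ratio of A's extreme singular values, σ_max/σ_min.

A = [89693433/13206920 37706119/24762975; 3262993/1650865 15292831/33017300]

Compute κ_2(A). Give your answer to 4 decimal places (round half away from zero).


386.5440

form AᵀA = [349053112627225/6976909435456 9817049763295/872113679432; 9817049763295/872113679432 39764573889001/15698046229776] with trace 1963436233909/37354065984 and determinant 11051265625/597665055744
λ_max, λ_min = (1963436233909/37354065984 ± √3854978642200416621170281/1395326245537025888256)/2 = 841/16, 13140625/37354065984
σ_max=√(841/16)=(29/4), σ_min=√(13140625/37354065984)=(3625/193272) → κ = 386.5440


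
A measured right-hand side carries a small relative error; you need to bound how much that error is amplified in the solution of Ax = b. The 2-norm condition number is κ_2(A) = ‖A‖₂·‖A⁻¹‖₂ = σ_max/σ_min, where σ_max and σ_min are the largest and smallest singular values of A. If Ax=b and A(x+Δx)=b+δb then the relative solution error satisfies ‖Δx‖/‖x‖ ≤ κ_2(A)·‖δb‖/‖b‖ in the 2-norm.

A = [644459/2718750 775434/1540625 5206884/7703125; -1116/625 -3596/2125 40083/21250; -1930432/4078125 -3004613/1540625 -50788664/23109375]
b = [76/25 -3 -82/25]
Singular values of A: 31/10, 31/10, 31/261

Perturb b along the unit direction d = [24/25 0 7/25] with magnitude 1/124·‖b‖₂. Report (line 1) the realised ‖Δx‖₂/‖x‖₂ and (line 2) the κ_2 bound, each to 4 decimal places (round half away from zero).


0.0216
0.2105

from the listed singular values, σ₁ = 31/10, σ_n = 31/261
κ = σ_max/σ_min = (31/10)/(31/261) = 26.1000
perturbation bound = 26.1000·1/124 = 0.2105
solve Ax = b  →  x = [14.2452 -7.5484 5.1226]
‖b‖₂ = 5.3852 and ‖x‖₂ = 16.9158
δb = ε·‖b‖·d = [0.0417 0.0000 0.0122]; solving A·Δx = δb gives ‖Δx‖ = 0.3656
realised ‖Δx‖/‖x‖ = 0.0216
realised/bound (from unrounded values) ≈ 0.1027


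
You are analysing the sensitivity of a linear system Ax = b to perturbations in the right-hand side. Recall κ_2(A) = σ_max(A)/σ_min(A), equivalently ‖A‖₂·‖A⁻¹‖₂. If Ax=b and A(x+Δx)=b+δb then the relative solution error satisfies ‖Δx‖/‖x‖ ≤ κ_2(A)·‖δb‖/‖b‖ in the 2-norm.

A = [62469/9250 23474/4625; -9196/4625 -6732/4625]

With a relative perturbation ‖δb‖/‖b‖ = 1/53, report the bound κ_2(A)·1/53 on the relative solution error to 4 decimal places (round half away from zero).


5.5849

AᵀA = [33925133/684500 6360849/171125; 6360849/171125 4770788/171125]; tr = 10601657/136900, det = 58564/855625
eigenvalues of AᵀA: λ = (tr ± √(tr²−4·det))/2 = 1936/25, 121/136900
σ_max=√(1936/25)=(44/5), σ_min=√(121/136900)=(11/370) → κ = 296.0000
bound on ‖Δx‖/‖x‖: κ·ε = 296.0000·1/53 = 5.5849


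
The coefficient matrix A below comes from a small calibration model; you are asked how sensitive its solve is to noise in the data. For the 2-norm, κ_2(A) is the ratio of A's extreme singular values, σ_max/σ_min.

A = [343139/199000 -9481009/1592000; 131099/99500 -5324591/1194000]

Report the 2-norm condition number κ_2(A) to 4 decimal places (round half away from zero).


382.0800

M = AᵀA = [7459686581/1584040000 -613772011433/38016960000; -613772011433/38016960000 50505043759969/912407040000]. tr(M)=87682917169/1459851264, det(M)=577200625/23357620224
λ_max, λ_min = (87682917169/1459851264 ± √7688083306500218014561/2131165713002397696)/2 = 961/16, 600625/1459851264
so κ_2 = √((961/16) / (600625/1459851264)) = 382.0800


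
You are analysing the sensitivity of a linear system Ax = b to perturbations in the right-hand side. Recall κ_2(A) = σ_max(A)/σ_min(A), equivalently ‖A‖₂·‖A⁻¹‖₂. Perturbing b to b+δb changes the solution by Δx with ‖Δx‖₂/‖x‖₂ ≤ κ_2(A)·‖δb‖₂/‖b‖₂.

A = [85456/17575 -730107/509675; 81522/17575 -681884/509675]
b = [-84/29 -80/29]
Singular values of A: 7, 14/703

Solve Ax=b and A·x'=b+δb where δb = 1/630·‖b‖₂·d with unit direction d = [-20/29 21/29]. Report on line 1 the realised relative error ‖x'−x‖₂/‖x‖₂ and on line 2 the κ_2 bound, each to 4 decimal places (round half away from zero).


largest singular value 7, smallest 14/703
κ = σ_max/σ_min = 7/(14/703) = 351.5000
κ_2(A)·‖δb‖/‖b‖ = 0.5579
solve Ax = b  →  x = [-0.5486 0.1600]
‖b‖₂ = 4.0000 and ‖x‖₂ = 0.5714
Δx = A⁻¹·δb where δb = 1/630·4.0000·d; ‖Δx‖ = 0.3188
realised ‖Δx‖/‖x‖ = 0.5579
so the bound is sharp here: realised error equals the bound

0.5579
0.5579


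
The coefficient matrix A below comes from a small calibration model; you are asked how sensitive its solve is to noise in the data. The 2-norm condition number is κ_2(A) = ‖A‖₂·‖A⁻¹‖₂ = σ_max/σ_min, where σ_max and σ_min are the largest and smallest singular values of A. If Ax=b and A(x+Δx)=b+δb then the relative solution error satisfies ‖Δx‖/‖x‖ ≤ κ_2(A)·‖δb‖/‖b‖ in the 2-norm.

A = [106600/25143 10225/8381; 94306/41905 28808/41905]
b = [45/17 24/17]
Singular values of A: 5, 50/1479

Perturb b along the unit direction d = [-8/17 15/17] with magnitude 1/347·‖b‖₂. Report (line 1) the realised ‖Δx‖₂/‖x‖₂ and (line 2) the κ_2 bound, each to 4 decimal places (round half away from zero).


0.4262
0.4262

from the listed singular values, σ₁ = 5, σ_n = 50/1479
κ = σ_max/σ_min = 5/(50/1479) = 147.9000
bound on ‖Δx‖/‖x‖: κ·ε = 147.9000·1/347 = 0.4262
solve Ax = b  →  x = [0.5760 0.1680]
‖b‖ = 3.0000, ‖x‖ = 0.6000
Δx = A⁻¹·δb where δb = 1/347·3.0000·d; ‖Δx‖ = 0.2557
relative error = 0.4262
realised/bound = 1 exactly: the bound is attained for this b and d


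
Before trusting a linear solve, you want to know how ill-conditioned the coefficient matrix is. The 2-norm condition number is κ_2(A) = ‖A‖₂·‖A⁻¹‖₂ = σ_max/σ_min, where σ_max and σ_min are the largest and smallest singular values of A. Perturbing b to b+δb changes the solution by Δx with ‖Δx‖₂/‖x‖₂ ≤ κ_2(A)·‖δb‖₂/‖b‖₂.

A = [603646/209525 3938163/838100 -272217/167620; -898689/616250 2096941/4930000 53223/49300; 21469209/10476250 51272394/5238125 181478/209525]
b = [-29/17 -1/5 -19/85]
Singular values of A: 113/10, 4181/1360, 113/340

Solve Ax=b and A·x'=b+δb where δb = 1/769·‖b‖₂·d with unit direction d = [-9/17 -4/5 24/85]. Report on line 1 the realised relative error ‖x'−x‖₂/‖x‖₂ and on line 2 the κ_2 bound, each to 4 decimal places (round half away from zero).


0.0022
0.0442

from the listed singular values, σ₁ = 113/10, σ_n = 113/340
κ = σ_max/σ_min = (113/10)/(113/340) = 34.0000
bound on ‖Δx‖/‖x‖: κ·ε = 34.0000·1/769 = 0.0442
solve Ax = b  →  x = [1.7412 -0.6000 2.4032]
2-norm of b is 1.7321; of x, 3.0277
with δb = [-0.0012 -0.0018 0.0006], A·Δx = δb → ‖Δx‖ = 0.0068
relative error = 0.0022
realised/bound (from unrounded values) ≈ 0.0506


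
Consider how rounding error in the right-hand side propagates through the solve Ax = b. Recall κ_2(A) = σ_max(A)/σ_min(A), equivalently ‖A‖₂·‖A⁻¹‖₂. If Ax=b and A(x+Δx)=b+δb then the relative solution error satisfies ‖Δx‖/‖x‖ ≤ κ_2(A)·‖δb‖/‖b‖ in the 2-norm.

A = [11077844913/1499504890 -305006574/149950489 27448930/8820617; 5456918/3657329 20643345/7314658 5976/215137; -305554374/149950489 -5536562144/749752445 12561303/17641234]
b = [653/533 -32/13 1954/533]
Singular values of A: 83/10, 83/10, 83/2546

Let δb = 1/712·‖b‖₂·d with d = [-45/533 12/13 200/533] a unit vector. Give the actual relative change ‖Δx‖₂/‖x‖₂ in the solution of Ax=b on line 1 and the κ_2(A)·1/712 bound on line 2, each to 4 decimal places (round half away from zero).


0.0064
0.3576

from the listed singular values, σ₁ = 83/10, σ_n = 83/2546
κ = σ_max/σ_min = (83/10)/(83/2546) = 254.6000
κ_2(A)·‖δb‖/‖b‖ = 0.3576
solve Ax = b  →  x = [10.3794 -6.0819 -28.2224]
2-norm of b is 4.5826; of x, 30.6794
with δb = [-0.0005 0.0059 0.0024], A·Δx = δb → ‖Δx‖ = 0.1974
relative error = 0.0064
realised/bound (from unrounded values) ≈ 0.0180


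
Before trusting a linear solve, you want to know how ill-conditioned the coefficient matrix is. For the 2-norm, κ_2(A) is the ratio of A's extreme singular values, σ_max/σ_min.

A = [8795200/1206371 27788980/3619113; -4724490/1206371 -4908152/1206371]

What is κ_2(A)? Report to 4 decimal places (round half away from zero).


352.3680

M = AᵀA = [344900860900/5035747369 1086419314960/15107242107; 1086419314960/15107242107 3422273404624/45321726321]. tr(M)=7760262964/53890281, det(M)=1000000/5987809
λ_max, λ_min = (7760262964/53890281 ± √60219741220314065296/2904162386258961)/2 = 144, 62500/53890281
κ = σ_max/σ_min = 12/(250/7341) = 352.3680


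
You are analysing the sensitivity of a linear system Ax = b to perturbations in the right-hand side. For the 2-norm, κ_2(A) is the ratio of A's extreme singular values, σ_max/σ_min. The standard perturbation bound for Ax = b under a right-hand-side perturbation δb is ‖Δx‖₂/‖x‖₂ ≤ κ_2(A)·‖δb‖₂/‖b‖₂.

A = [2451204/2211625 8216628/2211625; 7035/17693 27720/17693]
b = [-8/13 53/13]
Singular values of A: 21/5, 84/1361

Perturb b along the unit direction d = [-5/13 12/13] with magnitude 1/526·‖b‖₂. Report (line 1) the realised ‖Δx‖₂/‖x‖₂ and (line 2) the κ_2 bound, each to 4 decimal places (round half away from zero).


from the listed singular values, σ₁ = 21/5, σ_n = 84/1361
κ = σ_max/σ_min = (21/5)/(84/1361) = 68.0500
bound on ‖Δx‖/‖x‖: κ·ε = 68.0500·1/526 = 0.1294
solve Ax = b  →  x = [-62.1505 18.3752]
2-norm of b is 4.1231; of x, 64.8100
re-solving with b+δb shifts x by Δx of norm 0.1270
dividing the unrounded norms, ‖Δx‖/‖x‖ = 0.0020
so the bound overstates the realised error by a factor of ≈ 66.0186 (computed from the unrounded values)

0.0020
0.1294


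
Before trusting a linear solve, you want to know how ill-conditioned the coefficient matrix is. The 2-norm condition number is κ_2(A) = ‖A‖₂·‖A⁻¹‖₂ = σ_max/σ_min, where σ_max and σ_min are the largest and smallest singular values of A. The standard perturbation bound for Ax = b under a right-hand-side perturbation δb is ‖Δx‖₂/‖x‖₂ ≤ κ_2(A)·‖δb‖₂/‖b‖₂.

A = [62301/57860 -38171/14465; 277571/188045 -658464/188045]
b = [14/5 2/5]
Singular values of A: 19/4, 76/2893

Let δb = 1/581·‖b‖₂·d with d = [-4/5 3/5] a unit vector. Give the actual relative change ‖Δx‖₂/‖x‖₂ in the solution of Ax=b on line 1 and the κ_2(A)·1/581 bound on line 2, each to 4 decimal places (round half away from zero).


from the listed singular values, σ₁ = 19/4, σ_n = 76/2893
κ_2(A) = (19/4) / (76/2893) = 180.8125
perturbation bound = 180.8125·1/581 = 0.3112
solve Ax = b  →  x = [-70.1134 -29.6700]
2-norm of b is 2.8284; of x, 76.1327
δb = ε·‖b‖·d = [-0.0039 0.0029]; solving A·Δx = δb gives ‖Δx‖ = 0.1853
dividing the unrounded norms, ‖Δx‖/‖x‖ = 0.0024
realised/bound (from unrounded values) ≈ 0.0078

0.0024
0.3112


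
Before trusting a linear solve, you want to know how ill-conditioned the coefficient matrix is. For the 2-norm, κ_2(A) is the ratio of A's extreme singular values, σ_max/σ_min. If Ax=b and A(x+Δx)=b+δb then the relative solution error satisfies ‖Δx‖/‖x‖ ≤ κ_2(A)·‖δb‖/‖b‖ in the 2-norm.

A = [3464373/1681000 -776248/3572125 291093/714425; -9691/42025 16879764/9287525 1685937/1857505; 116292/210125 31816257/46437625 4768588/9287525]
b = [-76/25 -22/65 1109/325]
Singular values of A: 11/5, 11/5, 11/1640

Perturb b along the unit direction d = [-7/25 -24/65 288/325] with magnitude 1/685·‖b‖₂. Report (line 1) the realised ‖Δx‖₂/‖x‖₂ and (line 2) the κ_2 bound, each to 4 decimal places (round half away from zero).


σ_max = 11/5, σ_min = 11/1640
κ_2(A) = (11/5) / (11/1640) = 328.0000
bound on ‖Δx‖/‖x‖: κ·ε = 328.0000·1/685 = 0.4788
solve Ax = b  →  x = [-131.7960 -273.3018 513.4068]
‖b‖₂ = 4.5826 and ‖x‖₂ = 596.3645
with δb = [-0.0019 -0.0025 0.0059], A·Δx = δb → ‖Δx‖ = 0.9974
relative error = 0.0017
tightness: 0.0017 against a bound of 0.4788 (unrounded ratio ≈ 0.0035)

0.0017
0.4788


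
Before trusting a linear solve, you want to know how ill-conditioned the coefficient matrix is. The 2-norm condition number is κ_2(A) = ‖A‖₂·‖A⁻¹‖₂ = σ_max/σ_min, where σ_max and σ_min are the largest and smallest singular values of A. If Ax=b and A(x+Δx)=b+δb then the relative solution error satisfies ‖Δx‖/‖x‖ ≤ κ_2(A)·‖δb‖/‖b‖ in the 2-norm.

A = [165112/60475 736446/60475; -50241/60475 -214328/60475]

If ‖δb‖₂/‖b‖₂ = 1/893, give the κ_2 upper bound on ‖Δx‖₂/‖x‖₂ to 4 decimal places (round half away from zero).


0.4295

form AᵀA = [47657809/5851561 211782600/5851561; 211782600/5851561 941262724/5851561] with trace 588293/3481 and determinant 676/3481
λ_max, λ_min = (588293/3481 ± √346079241225/12117361)/2 = 169, 4/3481
κ_2(A) = √(λ_max/λ_min) = √(169 / (4/3481)) = 383.5000
perturbation bound = 383.5000·1/893 = 0.4295


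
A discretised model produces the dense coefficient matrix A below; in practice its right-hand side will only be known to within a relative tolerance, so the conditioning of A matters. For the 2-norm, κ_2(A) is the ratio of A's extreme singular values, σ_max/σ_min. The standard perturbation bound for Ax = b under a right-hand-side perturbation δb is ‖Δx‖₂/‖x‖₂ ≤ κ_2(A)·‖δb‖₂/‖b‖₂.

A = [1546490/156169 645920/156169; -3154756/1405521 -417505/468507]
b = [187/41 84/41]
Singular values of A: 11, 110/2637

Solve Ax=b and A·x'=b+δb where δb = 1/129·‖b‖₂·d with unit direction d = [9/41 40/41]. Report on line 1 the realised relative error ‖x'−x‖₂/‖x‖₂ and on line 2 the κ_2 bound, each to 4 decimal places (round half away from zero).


σ_max = 11, σ_min = 110/2637
condition number: 11 ÷ (110/2637) = 263.7000
perturbation bound = 263.7000·1/129 = 2.0442
solve Ax = b  →  x = [-27.3252 66.5259]
‖b‖₂ = 5.0000 and ‖x‖₂ = 71.9191
Δx = A⁻¹·δb where δb = 1/129·5.0000·d; ‖Δx‖ = 0.9292
realised ‖Δx‖/‖x‖ = 0.0129
realised/bound (from unrounded values) ≈ 0.0063

0.0129
2.0442


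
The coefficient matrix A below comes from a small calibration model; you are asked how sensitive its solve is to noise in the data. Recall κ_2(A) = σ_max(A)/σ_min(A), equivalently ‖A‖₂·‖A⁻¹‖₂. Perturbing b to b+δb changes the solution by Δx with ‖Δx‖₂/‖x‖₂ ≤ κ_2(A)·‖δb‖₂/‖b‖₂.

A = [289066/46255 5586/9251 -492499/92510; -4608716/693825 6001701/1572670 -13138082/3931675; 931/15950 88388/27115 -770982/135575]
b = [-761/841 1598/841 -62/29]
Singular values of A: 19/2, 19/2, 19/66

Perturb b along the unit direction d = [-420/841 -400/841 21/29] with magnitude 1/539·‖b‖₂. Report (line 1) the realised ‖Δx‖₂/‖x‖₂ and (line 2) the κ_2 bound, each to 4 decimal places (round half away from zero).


0.0028
0.0612

σ_max = 19/2, σ_min = 19/66
condition number: (19/2) ÷ (19/66) = 33.0000
bound on ‖Δx‖/‖x‖: κ·ε = 33.0000·1/539 = 0.0612
solve Ax = b  →  x = [-2.1474 -5.8824 -3.0180]
‖b‖₂ = 3.0000 and ‖x‖₂ = 6.9514
with δb = [-0.0028 -0.0026 0.0040], A·Δx = δb → ‖Δx‖ = 0.0193
realised ‖Δx‖/‖x‖ = 0.0028
realised/bound (from unrounded values) ≈ 0.0454


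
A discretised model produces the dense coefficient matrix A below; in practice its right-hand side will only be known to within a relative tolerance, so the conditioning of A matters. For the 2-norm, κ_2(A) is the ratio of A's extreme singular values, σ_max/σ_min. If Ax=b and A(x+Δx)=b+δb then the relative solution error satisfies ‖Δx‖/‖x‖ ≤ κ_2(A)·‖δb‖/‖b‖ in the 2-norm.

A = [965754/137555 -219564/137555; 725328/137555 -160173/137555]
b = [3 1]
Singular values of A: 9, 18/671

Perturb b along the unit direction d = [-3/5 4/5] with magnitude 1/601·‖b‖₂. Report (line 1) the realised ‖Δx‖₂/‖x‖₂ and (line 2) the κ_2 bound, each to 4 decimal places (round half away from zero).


σ_max = 9, σ_min = 18/671
κ = σ_max/σ_min = 9/(18/671) = 335.5000
κ_2(A)·‖δb‖/‖b‖ = 0.5582
solve Ax = b  →  x = [-7.8577 -36.4417]
‖b‖₂ = 3.1623 and ‖x‖₂ = 37.2793
δb = ε·‖b‖·d = [-0.0032 0.0042]; solving A·Δx = δb gives ‖Δx‖ = 0.1961
relative error = 0.0053
realised/bound (from unrounded values) ≈ 0.0094

0.0053
0.5582


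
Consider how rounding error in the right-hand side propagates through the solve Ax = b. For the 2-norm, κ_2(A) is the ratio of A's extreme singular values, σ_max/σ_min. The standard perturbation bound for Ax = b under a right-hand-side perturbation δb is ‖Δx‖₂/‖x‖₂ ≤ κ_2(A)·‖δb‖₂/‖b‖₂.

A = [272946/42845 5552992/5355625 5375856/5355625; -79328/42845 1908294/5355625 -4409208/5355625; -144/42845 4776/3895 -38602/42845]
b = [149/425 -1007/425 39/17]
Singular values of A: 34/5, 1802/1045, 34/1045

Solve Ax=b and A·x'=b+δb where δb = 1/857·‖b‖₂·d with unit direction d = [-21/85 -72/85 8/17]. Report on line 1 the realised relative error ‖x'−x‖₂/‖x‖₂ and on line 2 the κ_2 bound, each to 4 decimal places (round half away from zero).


σ_max = 34/5, σ_min = 34/1045
condition number: (34/5) ÷ (34/1045) = 209.0000
worst-case relative error ≤ 209.0000 × 1/857 = 0.2439
solve Ax = b  →  x = [-20.0968 54.4575 71.6434]
‖b‖ = 3.3166, ‖x‖ = 92.2078
δb = ε·‖b‖·d = [-0.0010 -0.0033 0.0018]; solving A·Δx = δb gives ‖Δx‖ = 0.1189
realised ‖Δx‖/‖x‖ = 0.0013
tightness: 0.0013 against a bound of 0.2439 (unrounded ratio ≈ 0.0053)

0.0013
0.2439
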